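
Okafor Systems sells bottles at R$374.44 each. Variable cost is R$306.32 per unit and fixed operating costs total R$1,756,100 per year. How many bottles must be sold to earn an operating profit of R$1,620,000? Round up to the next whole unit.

49,562 bottles

Contribution margin per unit = R$374.44 − R$306.32 = R$68.12.
Required volume = (fixed costs + target profit) ÷ CM = (R$1,756,100 + R$1,620,000) ÷ R$68.12 = 49,561.07, so 49,562 bottles.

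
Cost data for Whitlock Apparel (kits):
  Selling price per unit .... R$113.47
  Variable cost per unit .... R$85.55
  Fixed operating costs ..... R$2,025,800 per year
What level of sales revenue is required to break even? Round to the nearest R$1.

R$8,233,078

Contribution margin per unit = R$113.47 − R$85.55 = R$27.92, a CM ratio of R$27.92 ÷ R$113.47 = 0.2461.
Break-even sales = FC ÷ CM ratio = R$2,025,800 × R$113.47 / R$27.92 = R$8,233,078.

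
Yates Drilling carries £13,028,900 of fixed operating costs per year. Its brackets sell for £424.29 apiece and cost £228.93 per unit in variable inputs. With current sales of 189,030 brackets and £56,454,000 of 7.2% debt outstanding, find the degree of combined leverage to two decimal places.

1.86

Total contribution margin = 189,030 × £195.36 = £36,928,900.80.
Subtracting fixed costs: EBIT = £36,928,900.80 − £13,028,900 = £23,900,000.80. Interest = £4,064,688.00.
DOL = £36,928,900.80 ÷ £23,900,000.80 = 1.5451; DFL = £23,900,000.80 ÷ £19,835,312.80 = 1.2049.
Combined leverage = 1.5451 × 1.2049 = 1.8617.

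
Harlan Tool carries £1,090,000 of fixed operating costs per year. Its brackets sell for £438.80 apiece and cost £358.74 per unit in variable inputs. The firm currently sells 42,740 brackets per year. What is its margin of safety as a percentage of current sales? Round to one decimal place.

Each unit contributes £438.80 − £358.74 = £80.06. Break-even units = £1,090,000 ÷ £80.06 = 13,614.79; break-even revenue = 13,614.79 × £438.80 = £5,974,169.37.
Actual sales revenue = 42,740 × £438.80 = £18,754,312.00.
Margin of safety = (£18,754,312.00 − £5,974,169.37) ÷ £18,754,312.00 = 68.1%.

68.1%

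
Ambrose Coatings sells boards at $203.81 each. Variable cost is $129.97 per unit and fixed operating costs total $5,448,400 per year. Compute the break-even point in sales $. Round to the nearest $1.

$15,038,440

CM per unit = $203.81 − $129.97 = $73.84; CM ratio = $73.84 / $203.81 = 0.3623.
Break-even sales = FC ÷ CM ratio = $5,448,400 × $203.81 / $73.84 = $15,038,440.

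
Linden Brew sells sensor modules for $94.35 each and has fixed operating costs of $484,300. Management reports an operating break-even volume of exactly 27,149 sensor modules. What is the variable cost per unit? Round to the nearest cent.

At break-even, FC = Q × (P − VC), so P − VC = $484,300 ÷ 27,149 = $17.8386.
Variable cost per unit = $94.35 − $17.8386 = $76.51.

$76.51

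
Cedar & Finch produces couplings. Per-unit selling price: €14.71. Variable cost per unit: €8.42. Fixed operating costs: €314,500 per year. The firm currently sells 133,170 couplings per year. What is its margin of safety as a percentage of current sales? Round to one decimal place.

62.5%

Each unit contributes €14.71 − €8.42 = €6.29. Break-even units = €314,500 ÷ €6.29 = 50,000.00; break-even revenue = 50,000.00 × €14.71 = €735,500.00.
Actual sales revenue = 133,170 × €14.71 = €1,958,930.70.
Margin of safety = (€1,958,930.70 − €735,500.00) ÷ €1,958,930.70 = 62.5%.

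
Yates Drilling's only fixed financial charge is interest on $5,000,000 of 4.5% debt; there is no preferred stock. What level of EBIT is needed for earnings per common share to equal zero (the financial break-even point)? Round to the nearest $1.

Annual interest = 4.5% × $5,000,000 = $225,000.00.
Without preferred stock the financial break-even is simply EBIT = interest = $225,000.00.

$225,000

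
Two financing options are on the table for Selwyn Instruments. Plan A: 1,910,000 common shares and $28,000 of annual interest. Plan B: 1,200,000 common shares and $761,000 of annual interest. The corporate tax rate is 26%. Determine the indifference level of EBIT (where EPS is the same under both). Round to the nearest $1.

At indifference, (EBIT − 28,000)(1 − t)/1,910,000 = (EBIT − 761,000)(1 − t)/1,200,000.
Cancelling (1 − t) and cross-multiplying: 1,200,000·(EBIT − 28,000) = 1,910,000·(EBIT − 761,000).
EBIT × (1,910,000 − 1,200,000) = 761,000 × 1,910,000 − 28,000 × 1,200,000 = 1,419,910,000,000, so EBIT = 1,419,910,000,000 ÷ 710,000 = 1,999,873.24.

$1,999,873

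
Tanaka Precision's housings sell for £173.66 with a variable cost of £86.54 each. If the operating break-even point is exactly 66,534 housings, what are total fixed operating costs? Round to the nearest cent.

£5,796,442.08

Each unit contributes £173.66 − £86.54 = £87.12.
Fixed costs = break-even units × CM = 66,534 × £87.12 = £5,796,442.08.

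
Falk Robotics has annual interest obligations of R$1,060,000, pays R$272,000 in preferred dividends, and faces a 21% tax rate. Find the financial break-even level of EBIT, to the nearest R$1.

R$1,404,304

Preferred dividends are paid after tax, so their pre-tax equivalent is R$272,000 ÷ (1 − 0.21) = R$344,303.80.
Financial break-even EBIT = interest + D_p ÷ (1 − t) = R$1,060,000 + R$344,303.80 = R$1,404,303.80.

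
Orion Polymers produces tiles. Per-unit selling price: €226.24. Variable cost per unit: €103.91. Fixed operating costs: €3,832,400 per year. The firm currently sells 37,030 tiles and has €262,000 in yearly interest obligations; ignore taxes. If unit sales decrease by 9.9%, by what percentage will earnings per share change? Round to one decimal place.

Total contribution margin = 37,030 × €122.33 = €4,529,879.90.
Subtracting fixed costs: EBIT = €4,529,879.90 − €3,832,400 = €697,479.90.
Interest = €262,000.00, so EBIT − I = €435,479.90.
Degree of combined leverage = contribution ÷ (EBIT − I) = €4,529,879.90 ÷ €435,479.90 = 10.4020.
%ΔEPS = DCL × %ΔSales = 10.4020 × -9.9% = -103.0%.

-103.0%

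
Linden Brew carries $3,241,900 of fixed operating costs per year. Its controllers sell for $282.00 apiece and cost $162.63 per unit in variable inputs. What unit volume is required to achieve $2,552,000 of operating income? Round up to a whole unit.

Contribution margin per unit = $282.00 − $162.63 = $119.37.
Required volume = (fixed costs + target profit) ÷ CM = ($3,241,900 + $2,552,000) ÷ $119.37 = 48,537.32, so 48,538 controllers.

48,538 controllers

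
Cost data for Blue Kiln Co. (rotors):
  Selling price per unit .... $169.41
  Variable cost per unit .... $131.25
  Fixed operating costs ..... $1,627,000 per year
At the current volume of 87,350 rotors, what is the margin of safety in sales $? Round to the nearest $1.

$7,574,953

Each unit contributes $169.41 − $131.25 = $38.16. Break-even units = $1,627,000 ÷ $38.16 = 42,636.27; break-even revenue = 42,636.27 × $169.41 = $7,223,010.22.
Current sales = 87,350 × $169.41 = $14,797,963.50.
Margin of safety = $14,797,963.50 − $7,223,010.22 = $7,574,953.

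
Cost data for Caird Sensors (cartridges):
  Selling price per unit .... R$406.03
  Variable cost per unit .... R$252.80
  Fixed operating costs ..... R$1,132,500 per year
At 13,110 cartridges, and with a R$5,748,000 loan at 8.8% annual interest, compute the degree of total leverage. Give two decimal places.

Contribution at this volume is 13,110 × R$153.23 = R$2,008,845.30.
EBIT = R$2,008,845.30 − R$1,132,500 = R$876,345.30. Interest = R$505,824.00, so EBIT − I = R$370,521.30.
DCL = contribution ÷ (EBIT − I) = R$2,008,845.30 ÷ R$370,521.30 = 5.4217.

5.42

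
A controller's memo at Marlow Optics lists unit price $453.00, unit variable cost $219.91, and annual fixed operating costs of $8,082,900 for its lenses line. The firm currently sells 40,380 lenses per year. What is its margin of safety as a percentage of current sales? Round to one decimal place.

Each unit contributes $453.00 − $219.91 = $233.09. Break-even units = $8,082,900 ÷ $233.09 = 34,677.16; break-even revenue = 34,677.16 × $453.00 = $15,708,754.99.
Current sales = 40,380 × $453.00 = $18,292,140.00.
Margin of safety = ($18,292,140.00 − $15,708,754.99) ÷ $18,292,140.00 = 14.1%.

14.1%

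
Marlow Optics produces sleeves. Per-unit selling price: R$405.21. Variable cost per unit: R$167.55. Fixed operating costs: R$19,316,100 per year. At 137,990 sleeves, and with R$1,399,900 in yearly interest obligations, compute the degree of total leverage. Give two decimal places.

Contribution at this volume is 137,990 × R$237.66 = R$32,794,703.40.
Operating income = contribution − fixed costs = R$32,794,703.40 − R$19,316,100 = R$13,478,603.40. Interest = R$1,399,900.00.
DOL = R$32,794,703.40 ÷ R$13,478,603.40 = 2.4331; DFL = R$13,478,603.40 ÷ R$12,078,703.40 = 1.1159.
DCL = DOL × DFL = 2.4331 × 1.1159 = 2.7151.

2.72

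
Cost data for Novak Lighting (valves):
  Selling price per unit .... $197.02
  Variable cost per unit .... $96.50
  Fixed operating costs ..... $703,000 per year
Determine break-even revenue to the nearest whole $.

CM per unit = $197.02 − $96.50 = $100.52; CM ratio = $100.52 / $197.02 = 0.5102.
Break-even revenue = fixed costs × price ÷ CM = $703,000 × $197.02 ÷ $100.52 = $1,377,886.

$1,377,886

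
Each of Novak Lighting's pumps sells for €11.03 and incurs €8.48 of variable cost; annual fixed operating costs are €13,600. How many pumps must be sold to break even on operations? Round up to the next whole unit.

5,334 pumps

Contribution margin per unit = €11.03 − €8.48 = €2.55.
Break-even volume = fixed costs ÷ CM per unit = €13,600 ÷ €2.55 = 5,333.33, so 5,334 pumps.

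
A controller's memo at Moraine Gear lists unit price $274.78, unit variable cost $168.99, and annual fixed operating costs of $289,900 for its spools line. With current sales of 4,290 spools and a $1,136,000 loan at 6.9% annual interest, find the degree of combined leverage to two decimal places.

5.30

At 4,290 units, contribution = 4,290 × $105.79 = $453,839.10.
EBIT = $453,839.10 − $289,900 = $163,939.10. Interest = $78,384.00.
DOL = $453,839.10 ÷ $163,939.10 = 2.7683; DFL = $163,939.10 ÷ $85,555.10 = 1.9162.
DCL = DOL × DFL = 2.7683 × 1.9162 = 5.3046.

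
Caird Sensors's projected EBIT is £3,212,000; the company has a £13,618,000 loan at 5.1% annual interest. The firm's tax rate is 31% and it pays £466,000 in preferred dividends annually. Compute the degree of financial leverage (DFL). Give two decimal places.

Interest = £694,518.00.
Preferred dividends grossed up pre-tax: £466,000 / (1 − 0.31) = £675,362.32.
DFL = EBIT ÷ [EBIT − I − D_p/(1−t)] = £3,212,000 ÷ [£3,212,000 − £694,518.00 − £675,362.32] = £3,212,000 ÷ £1,842,119.68 = 1.7436.

1.74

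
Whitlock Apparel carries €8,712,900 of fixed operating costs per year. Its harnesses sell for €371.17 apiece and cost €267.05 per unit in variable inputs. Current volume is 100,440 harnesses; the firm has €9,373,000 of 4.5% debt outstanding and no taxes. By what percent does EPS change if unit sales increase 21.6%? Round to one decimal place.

Total contribution margin = 100,440 × €104.12 = €10,457,812.80.
Subtracting fixed costs: EBIT = €10,457,812.80 − €8,712,900 = €1,744,912.80.
Interest = €421,785.00, so EBIT − I = €1,323,127.80.
DCL = total CM / (EBIT − I) = €10,457,812.80 / €1,323,127.80 = 7.9039.
%ΔEPS = DCL × %ΔSales = 7.9039 × +21.6% = +170.7%.

+170.7%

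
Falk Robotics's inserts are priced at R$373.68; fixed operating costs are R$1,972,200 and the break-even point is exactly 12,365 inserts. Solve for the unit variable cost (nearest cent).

Contribution per unit must be FC / Q = R$1,972,200 / 12,365 = R$159.4986.
Variable cost per unit = R$373.68 − R$159.4986 = R$214.18.

R$214.18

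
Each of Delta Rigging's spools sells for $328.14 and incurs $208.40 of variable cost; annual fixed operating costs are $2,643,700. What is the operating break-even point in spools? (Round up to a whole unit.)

Contribution margin per unit = $328.14 − $208.40 = $119.74.
Units to break even: $2,643,700 ÷ $119.74 = 22,078.67, rounded up to 22,079.

22,079 spools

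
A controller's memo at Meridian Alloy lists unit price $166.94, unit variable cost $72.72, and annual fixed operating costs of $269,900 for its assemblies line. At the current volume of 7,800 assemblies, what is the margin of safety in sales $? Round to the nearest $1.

Unit CM = price − variable cost = $166.94 − $72.72 = $94.22. Break-even units = $269,900 ÷ $94.22 = 2,864.57; break-even revenue = 2,864.57 × $166.94 = $478,211.70.
Current sales = 7,800 × $166.94 = $1,302,132.00.
Margin of safety = $1,302,132.00 − $478,211.70 = $823,920.

$823,920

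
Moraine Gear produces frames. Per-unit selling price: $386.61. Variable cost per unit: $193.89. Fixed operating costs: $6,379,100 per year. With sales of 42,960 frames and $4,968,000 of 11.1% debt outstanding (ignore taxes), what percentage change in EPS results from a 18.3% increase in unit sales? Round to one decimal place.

+112.3%

At 42,960 units, contribution = 42,960 × $192.72 = $8,279,251.20.
Subtracting fixed costs: EBIT = $8,279,251.20 − $6,379,100 = $1,900,151.20.
After interest of $551,448.00, pre-tax earnings = $1,348,703.20.
DCL = total CM / (EBIT − I) = $8,279,251.20 / $1,348,703.20 = 6.1387.
EPS therefore changes by 6.1387 × (+18.3%) = +112.3%.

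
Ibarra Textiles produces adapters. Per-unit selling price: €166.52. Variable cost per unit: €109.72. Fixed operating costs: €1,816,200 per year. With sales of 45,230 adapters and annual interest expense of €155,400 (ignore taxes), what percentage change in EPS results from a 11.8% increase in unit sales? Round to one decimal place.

Total contribution margin = 45,230 × €56.80 = €2,569,064.00.
EBIT = €2,569,064.00 − €1,816,200 = €752,864.00.
Interest = €155,400.00, so EBIT − I = €597,464.00.
Degree of combined leverage = contribution ÷ (EBIT − I) = €2,569,064.00 ÷ €597,464.00 = 4.2999.
%ΔEPS = DCL × %ΔSales = 4.2999 × +11.8% = +50.7%.

+50.7%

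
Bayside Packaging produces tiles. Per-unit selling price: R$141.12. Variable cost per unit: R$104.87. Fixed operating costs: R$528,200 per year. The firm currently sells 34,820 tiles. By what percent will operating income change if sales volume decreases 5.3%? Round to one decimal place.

-9.1%

At 34,820 units, contribution = 34,820 × R$36.25 = R$1,262,225.00.
Subtracting fixed costs: EBIT = R$1,262,225.00 − R$528,200 = R$734,025.00.
DOL = contribution ÷ EBIT = R$1,262,225.00 ÷ R$734,025.00 = 1.7196.
So EBIT moves 1.7196 × (-5.3%) = -9.1%.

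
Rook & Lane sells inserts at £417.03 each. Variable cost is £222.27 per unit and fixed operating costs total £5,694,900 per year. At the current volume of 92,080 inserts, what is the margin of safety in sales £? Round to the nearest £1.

£26,205,913

Unit CM = price − variable cost = £417.03 − £222.27 = £194.76. Break-even units = £5,694,900 ÷ £194.76 = 29,240.60; break-even revenue = 29,240.60 × £417.03 = £12,194,209.01.
Current sales = 92,080 × £417.03 = £38,400,122.40.
Margin of safety = £38,400,122.40 − £12,194,209.01 = £26,205,913.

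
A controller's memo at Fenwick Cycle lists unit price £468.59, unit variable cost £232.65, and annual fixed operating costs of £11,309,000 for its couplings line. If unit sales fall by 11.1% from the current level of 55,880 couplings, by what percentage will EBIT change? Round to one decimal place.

Total contribution margin = 55,880 × £235.94 = £13,184,327.20.
Operating income = contribution − fixed costs = £13,184,327.20 − £11,309,000 = £1,875,327.20.
Degree of operating leverage = £13,184,327.20 / £1,875,327.20 = 7.0304.
Operating income changes by 7.0304 × -11.1% = -78.0%.

-78.0%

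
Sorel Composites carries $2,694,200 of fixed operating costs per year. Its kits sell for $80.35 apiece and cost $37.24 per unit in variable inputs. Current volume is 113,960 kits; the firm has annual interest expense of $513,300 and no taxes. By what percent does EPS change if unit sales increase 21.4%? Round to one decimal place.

Total contribution margin = 113,960 × $43.11 = $4,912,815.60.
Operating income = contribution − fixed costs = $4,912,815.60 − $2,694,200 = $2,218,615.60.
After interest of $513,300.00, pre-tax earnings = $1,705,315.60.
DCL = total CM / (EBIT − I) = $4,912,815.60 / $1,705,315.60 = 2.8809.
EPS therefore changes by 2.8809 × (+21.4%) = +61.7%.

+61.7%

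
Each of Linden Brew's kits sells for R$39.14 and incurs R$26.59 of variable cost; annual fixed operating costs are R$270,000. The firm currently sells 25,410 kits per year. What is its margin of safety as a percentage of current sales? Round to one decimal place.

Unit CM = price − variable cost = R$39.14 − R$26.59 = R$12.55. Break-even units = R$270,000 ÷ R$12.55 = 21,513.94; break-even revenue = 21,513.94 × R$39.14 = R$842,055.78.
Current sales = 25,410 × R$39.14 = R$994,547.40.
Margin of safety = (R$994,547.40 − R$842,055.78) ÷ R$994,547.40 = 15.3%.

15.3%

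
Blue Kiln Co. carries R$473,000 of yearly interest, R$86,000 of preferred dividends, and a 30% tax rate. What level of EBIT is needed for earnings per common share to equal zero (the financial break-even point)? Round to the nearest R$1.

Grossing the preferred dividend up to pre-tax terms: R$86,000 / (1 − 0.30) = R$122,857.14.
Financial break-even EBIT = interest + D_p ÷ (1 − t) = R$473,000 + R$122,857.14 = R$595,857.14.

R$595,857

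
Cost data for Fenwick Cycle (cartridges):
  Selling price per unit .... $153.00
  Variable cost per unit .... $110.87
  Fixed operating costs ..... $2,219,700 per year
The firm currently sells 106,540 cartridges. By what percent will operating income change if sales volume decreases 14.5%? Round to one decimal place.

Total contribution margin = 106,540 × $42.13 = $4,488,530.20.
Operating income = contribution − fixed costs = $4,488,530.20 − $2,219,700 = $2,268,830.20.
So DOL = total CM / EBIT = $4,488,530.20 / $2,268,830.20 = 1.9783.
%ΔEBIT = DOL × %ΔSales = 1.9783 × -14.5% = -28.7%.

-28.7%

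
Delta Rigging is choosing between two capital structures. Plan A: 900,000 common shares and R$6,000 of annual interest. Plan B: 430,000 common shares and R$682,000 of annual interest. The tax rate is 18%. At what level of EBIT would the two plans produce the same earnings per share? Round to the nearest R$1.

Set EPS_A = EPS_B: (EBIT − R$6,000)(1 − 0.18) ÷ 900,000 = (EBIT − R$682,000)(1 − 0.18) ÷ 430,000.
Cancelling (1 − t) and cross-multiplying: 430,000·(EBIT − 6,000) = 900,000·(EBIT − 682,000).
Solving, EBIT = (682,000·900,000 − 6,000·430,000) / (900,000 − 430,000) = 611,220,000,000 / 470,000 = 1,300,468.09.

R$1,300,468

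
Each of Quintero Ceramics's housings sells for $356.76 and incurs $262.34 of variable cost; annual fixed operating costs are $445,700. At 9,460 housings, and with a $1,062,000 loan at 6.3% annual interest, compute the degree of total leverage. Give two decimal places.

Contribution at this volume is 9,460 × $94.42 = $893,213.20.
EBIT = $893,213.20 − $445,700 = $447,513.20. Interest = $66,906.00.
DOL = $893,213.20 ÷ $447,513.20 = 1.9959; DFL = $447,513.20 ÷ $380,607.20 = 1.1758.
DCL = DOL × DFL = 1.9959 × 1.1758 = 2.3468.

2.35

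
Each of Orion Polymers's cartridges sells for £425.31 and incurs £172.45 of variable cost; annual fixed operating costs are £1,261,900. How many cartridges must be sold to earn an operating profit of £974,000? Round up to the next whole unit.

8,843 cartridges

Each unit contributes £425.31 − £172.45 = £252.86.
Need Q such that Q × £252.86 − £1,261,900 = £974,000, i.e. Q = £2,235,900 / £252.86 = 8,842.44 → 8,843.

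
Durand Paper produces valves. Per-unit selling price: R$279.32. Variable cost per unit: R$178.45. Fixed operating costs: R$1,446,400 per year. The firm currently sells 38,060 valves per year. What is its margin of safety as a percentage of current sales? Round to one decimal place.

62.3%

Unit CM = price − variable cost = R$279.32 − R$178.45 = R$100.87. Break-even units = R$1,446,400 ÷ R$100.87 = 14,339.25; break-even revenue = 14,339.25 × R$279.32 = R$4,005,238.90.
Actual sales revenue = 38,060 × R$279.32 = R$10,630,919.20.
Margin of safety = (R$10,630,919.20 − R$4,005,238.90) ÷ R$10,630,919.20 = 62.3%.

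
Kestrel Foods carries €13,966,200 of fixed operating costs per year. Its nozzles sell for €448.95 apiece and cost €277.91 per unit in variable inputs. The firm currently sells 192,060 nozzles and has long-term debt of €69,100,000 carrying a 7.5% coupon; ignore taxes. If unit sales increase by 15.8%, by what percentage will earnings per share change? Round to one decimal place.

Contribution at this volume is 192,060 × €171.04 = €32,849,942.40.
EBIT = €32,849,942.40 − €13,966,200 = €18,883,742.40.
Interest = €5,182,500.00, so EBIT − I = €13,701,242.40.
Degree of combined leverage = contribution ÷ (EBIT − I) = €32,849,942.40 ÷ €13,701,242.40 = 2.3976.
EPS therefore changes by 2.3976 × (+15.8%) = +37.9%.

+37.9%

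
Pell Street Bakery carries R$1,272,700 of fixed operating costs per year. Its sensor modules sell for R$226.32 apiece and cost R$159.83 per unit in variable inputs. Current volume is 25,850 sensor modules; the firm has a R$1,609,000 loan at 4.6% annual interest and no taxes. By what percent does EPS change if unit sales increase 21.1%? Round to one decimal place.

+97.5%

Total contribution margin = 25,850 × R$66.49 = R$1,718,766.50.
EBIT = R$1,718,766.50 − R$1,272,700 = R$446,066.50.
Interest = R$74,014.00, so EBIT − I = R$372,052.50.
DCL = total CM / (EBIT − I) = R$1,718,766.50 / R$372,052.50 = 4.6197.
%ΔEPS = DCL × %ΔSales = 4.6197 × +21.1% = +97.5%.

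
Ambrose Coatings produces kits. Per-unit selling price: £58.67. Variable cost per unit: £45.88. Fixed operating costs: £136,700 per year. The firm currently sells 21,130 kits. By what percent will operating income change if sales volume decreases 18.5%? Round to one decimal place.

-37.4%

Total contribution margin = 21,130 × £12.79 = £270,252.70.
Operating income = contribution − fixed costs = £270,252.70 − £136,700 = £133,552.70.
DOL = contribution ÷ EBIT = £270,252.70 ÷ £133,552.70 = 2.0236.
Operating income changes by 2.0236 × -18.5% = -37.4%.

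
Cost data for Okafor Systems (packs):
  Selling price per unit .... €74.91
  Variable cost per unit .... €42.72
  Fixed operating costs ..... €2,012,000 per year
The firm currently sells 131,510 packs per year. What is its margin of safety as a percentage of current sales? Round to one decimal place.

Unit CM = price − variable cost = €74.91 − €42.72 = €32.19. Break-even units = €2,012,000 ÷ €32.19 = 62,503.88; break-even revenue = 62,503.88 × €74.91 = €4,682,165.89.
Actual sales revenue = 131,510 × €74.91 = €9,851,414.10.
Margin of safety = (€9,851,414.10 − €4,682,165.89) ÷ €9,851,414.10 = 52.5%.

52.5%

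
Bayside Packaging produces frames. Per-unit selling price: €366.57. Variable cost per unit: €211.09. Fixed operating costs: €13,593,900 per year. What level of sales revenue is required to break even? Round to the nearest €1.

Contribution margin per unit = €366.57 − €211.09 = €155.48, a CM ratio of €155.48 ÷ €366.57 = 0.4241.
Break-even revenue = fixed costs × price ÷ CM = €13,593,900 × €366.57 ÷ €155.48 = €32,049,884.

€32,049,884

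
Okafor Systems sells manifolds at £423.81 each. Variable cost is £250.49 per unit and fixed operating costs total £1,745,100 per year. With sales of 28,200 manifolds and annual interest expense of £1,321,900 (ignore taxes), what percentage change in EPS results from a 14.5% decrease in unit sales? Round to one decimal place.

Total contribution margin = 28,200 × £173.32 = £4,887,624.00.
EBIT = £4,887,624.00 − £1,745,100 = £3,142,524.00.
Interest = £1,321,900.00, so EBIT − I = £1,820,624.00.
DCL = total CM / (EBIT − I) = £4,887,624.00 / £1,820,624.00 = 2.6846.
%ΔEPS = DCL × %ΔSales = 2.6846 × -14.5% = -38.9%.

-38.9%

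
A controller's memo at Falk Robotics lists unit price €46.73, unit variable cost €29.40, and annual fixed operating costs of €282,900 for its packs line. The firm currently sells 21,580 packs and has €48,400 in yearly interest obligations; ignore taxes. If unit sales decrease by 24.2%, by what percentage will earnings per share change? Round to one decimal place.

-212.0%

At 21,580 units, contribution = 21,580 × €17.33 = €373,981.40.
Subtracting fixed costs: EBIT = €373,981.40 − €282,900 = €91,081.40.
Interest = €48,400.00, so EBIT − I = €42,681.40.
DCL = total CM / (EBIT − I) = €373,981.40 / €42,681.40 = 8.7622.
EPS therefore changes by 8.7622 × (-24.2%) = -212.0%.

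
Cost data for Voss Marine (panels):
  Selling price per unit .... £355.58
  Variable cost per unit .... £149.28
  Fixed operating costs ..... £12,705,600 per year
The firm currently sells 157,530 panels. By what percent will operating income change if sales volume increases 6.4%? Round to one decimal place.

+10.5%

At 157,530 units, contribution = 157,530 × £206.30 = £32,498,439.00.
Operating income = contribution − fixed costs = £32,498,439.00 − £12,705,600 = £19,792,839.00.
DOL = contribution ÷ EBIT = £32,498,439.00 ÷ £19,792,839.00 = 1.6419.
So EBIT moves 1.6419 × (+6.4%) = +10.5%.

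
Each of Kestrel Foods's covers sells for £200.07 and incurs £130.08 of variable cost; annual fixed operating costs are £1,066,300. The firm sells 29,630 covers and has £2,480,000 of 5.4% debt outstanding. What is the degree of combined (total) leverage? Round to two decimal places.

Contribution at this volume is 29,630 × £69.99 = £2,073,803.70.
Operating income = contribution − fixed costs = £2,073,803.70 − £1,066,300 = £1,007,503.70. Interest = £133,920.00, so EBIT − I = £873,583.70.
DCL = contribution ÷ (EBIT − I) = £2,073,803.70 ÷ £873,583.70 = 2.3739.

2.37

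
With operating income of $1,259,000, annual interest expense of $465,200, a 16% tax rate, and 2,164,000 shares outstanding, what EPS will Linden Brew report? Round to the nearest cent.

Interest = $465,200.00, so EBT = $1,259,000 − $465,200.00 = $793,800.00.
Net income = $793,800.00 × (1 − 0.16) = $666,792.00.
EPS = $666,792.00 ÷ 2,164,000 = $0.31.

$0.31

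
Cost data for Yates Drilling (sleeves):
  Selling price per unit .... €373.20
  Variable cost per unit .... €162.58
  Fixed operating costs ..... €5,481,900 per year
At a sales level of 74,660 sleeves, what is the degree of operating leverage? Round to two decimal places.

Contribution at this volume is 74,660 × €210.62 = €15,724,889.20.
Subtracting fixed costs: EBIT = €15,724,889.20 − €5,481,900 = €10,242,989.20.
So DOL = total CM / EBIT = €15,724,889.20 / €10,242,989.20 = 1.5352.

1.54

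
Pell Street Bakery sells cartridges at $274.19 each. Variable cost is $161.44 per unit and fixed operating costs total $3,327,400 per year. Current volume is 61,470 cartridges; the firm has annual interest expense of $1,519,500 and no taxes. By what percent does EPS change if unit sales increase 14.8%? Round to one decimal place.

+49.2%

Contribution at this volume is 61,470 × $112.75 = $6,930,742.50.
EBIT = $6,930,742.50 − $3,327,400 = $3,603,342.50.
Interest = $1,519,500.00, so EBIT − I = $2,083,842.50.
DCL = total CM / (EBIT − I) = $6,930,742.50 / $2,083,842.50 = 3.3259.
EPS therefore changes by 3.3259 × (+14.8%) = +49.2%.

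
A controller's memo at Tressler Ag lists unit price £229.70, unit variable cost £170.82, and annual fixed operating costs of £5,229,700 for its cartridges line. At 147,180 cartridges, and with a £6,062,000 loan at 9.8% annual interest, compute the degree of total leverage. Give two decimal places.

Contribution at this volume is 147,180 × £58.88 = £8,665,958.40.
Subtracting fixed costs: EBIT = £8,665,958.40 − £5,229,700 = £3,436,258.40. Interest = £594,076.00, so EBIT − I = £2,842,182.40.
Degree of total leverage = total CM / (EBIT − interest) = £8,665,958.40 / £2,842,182.40 = 3.0491.

3.05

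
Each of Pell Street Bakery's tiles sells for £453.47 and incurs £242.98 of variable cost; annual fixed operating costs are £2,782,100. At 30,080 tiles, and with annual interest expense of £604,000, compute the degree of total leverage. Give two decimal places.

At 30,080 units, contribution = 30,080 × £210.49 = £6,331,539.20.
Operating income = contribution − fixed costs = £6,331,539.20 − £2,782,100 = £3,549,439.20. Interest = £604,000.00, so EBIT − I = £2,945,439.20.
Degree of total leverage = total CM / (EBIT − interest) = £6,331,539.20 / £2,945,439.20 = 2.1496.

2.15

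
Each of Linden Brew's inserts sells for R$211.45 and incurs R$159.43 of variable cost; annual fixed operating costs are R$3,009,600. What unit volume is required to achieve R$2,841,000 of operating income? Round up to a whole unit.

Contribution margin per unit = R$211.45 − R$159.43 = R$52.02.
Required volume = (fixed costs + target profit) ÷ CM = (R$3,009,600 + R$2,841,000) ÷ R$52.02 = 112,468.28, so 112,469 inserts.

112,469 inserts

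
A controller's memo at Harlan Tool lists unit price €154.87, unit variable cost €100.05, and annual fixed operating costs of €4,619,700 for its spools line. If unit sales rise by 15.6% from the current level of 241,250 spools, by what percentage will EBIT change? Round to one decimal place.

Contribution at this volume is 241,250 × €54.82 = €13,225,325.00.
EBIT = €13,225,325.00 − €4,619,700 = €8,605,625.00.
Degree of operating leverage = €13,225,325.00 / €8,605,625.00 = 1.5368.
Operating income changes by 1.5368 × +15.6% = +24.0%.

+24.0%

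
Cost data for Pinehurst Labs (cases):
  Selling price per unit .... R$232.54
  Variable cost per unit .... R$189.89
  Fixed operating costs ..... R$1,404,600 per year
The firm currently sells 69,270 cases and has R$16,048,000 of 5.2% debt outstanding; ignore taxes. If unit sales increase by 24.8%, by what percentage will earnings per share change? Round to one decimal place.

+102.4%

Total contribution margin = 69,270 × R$42.65 = R$2,954,365.50.
EBIT = R$2,954,365.50 − R$1,404,600 = R$1,549,765.50.
Interest = R$834,496.00, so EBIT − I = R$715,269.50.
DCL = total CM / (EBIT − I) = R$2,954,365.50 / R$715,269.50 = 4.1304.
%ΔEPS = DCL × %ΔSales = 4.1304 × +24.8% = +102.4%.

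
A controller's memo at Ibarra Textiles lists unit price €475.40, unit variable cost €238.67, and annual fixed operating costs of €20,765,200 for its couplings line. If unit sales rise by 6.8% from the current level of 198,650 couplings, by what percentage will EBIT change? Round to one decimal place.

+12.2%

At 198,650 units, contribution = 198,650 × €236.73 = €47,026,414.50.
EBIT = €47,026,414.50 − €20,765,200 = €26,261,214.50.
So DOL = total CM / EBIT = €47,026,414.50 / €26,261,214.50 = 1.7907.
%ΔEBIT = DOL × %ΔSales = 1.7907 × +6.8% = +12.2%.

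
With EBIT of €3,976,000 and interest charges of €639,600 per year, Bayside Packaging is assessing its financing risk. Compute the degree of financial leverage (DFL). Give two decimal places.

1.19

Interest = €639,600.00.
Degree of financial leverage = EBIT / (EBIT − interest) = €3,976,000 / €3,336,400.00 = 1.1917.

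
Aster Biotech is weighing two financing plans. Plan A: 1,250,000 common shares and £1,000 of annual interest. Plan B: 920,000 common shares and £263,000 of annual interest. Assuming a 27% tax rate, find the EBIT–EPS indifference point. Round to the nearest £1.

£993,424

Set EPS_A = EPS_B: (EBIT − £1,000)(1 − 0.27) ÷ 1,250,000 = (EBIT − £263,000)(1 − 0.27) ÷ 920,000.
Cancelling (1 − t) and cross-multiplying: 920,000·(EBIT − 1,000) = 1,250,000·(EBIT − 263,000).
Solving, EBIT = (263,000·1,250,000 − 1,000·920,000) / (1,250,000 − 920,000) = 327,830,000,000 / 330,000 = 993,424.24.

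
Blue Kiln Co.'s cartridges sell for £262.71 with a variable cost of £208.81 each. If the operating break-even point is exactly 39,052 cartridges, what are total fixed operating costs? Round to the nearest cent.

Unit CM = price − variable cost = £262.71 − £208.81 = £53.90.
Since BE = FC / CM, FC = 39,052 × £53.90 = £2,104,902.80.

£2,104,902.80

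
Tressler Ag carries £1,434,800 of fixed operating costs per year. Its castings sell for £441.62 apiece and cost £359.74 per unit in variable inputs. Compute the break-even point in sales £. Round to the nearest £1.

£7,738,598

CM per unit = £441.62 − £359.74 = £81.88; CM ratio = £81.88 / £441.62 = 0.1854.
Break-even revenue = fixed costs × price ÷ CM = £1,434,800 × £441.62 ÷ £81.88 = £7,738,598.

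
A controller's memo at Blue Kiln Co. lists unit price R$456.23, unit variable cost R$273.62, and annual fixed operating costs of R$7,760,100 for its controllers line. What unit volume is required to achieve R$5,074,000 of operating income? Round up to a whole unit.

Each unit contributes R$456.23 − R$273.62 = R$182.61.
Required volume = (fixed costs + target profit) ÷ CM = (R$7,760,100 + R$5,074,000) ÷ R$182.61 = 70,281.47, so 70,282 controllers.

70,282 controllers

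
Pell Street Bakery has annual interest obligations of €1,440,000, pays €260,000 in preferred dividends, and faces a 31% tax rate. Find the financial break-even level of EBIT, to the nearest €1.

€1,816,812

Preferred dividends are paid after tax, so their pre-tax equivalent is €260,000 ÷ (1 − 0.31) = €376,811.59.
Financial break-even EBIT = interest + D_p ÷ (1 − t) = €1,440,000 + €376,811.59 = €1,816,811.59.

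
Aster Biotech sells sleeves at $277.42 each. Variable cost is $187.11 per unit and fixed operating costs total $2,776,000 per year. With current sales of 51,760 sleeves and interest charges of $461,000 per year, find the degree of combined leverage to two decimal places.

3.25

At 51,760 units, contribution = 51,760 × $90.31 = $4,674,445.60.
Subtracting fixed costs: EBIT = $4,674,445.60 − $2,776,000 = $1,898,445.60. Interest = $461,000.00, so EBIT − I = $1,437,445.60.
Degree of total leverage = total CM / (EBIT − interest) = $4,674,445.60 / $1,437,445.60 = 3.2519.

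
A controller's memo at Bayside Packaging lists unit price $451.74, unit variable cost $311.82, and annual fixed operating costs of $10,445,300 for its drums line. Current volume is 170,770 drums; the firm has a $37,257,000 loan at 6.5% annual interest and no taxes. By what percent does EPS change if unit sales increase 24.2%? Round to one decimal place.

At 170,770 units, contribution = 170,770 × $139.92 = $23,894,138.40.
Subtracting fixed costs: EBIT = $23,894,138.40 − $10,445,300 = $13,448,838.40.
After interest of $2,421,705.00, pre-tax earnings = $11,027,133.40.
DCL = total CM / (EBIT − I) = $23,894,138.40 / $11,027,133.40 = 2.1668.
%ΔEPS = DCL × %ΔSales = 2.1668 × +24.2% = +52.4%.

+52.4%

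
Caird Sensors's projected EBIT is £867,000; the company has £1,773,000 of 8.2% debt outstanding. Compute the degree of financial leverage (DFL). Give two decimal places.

1.20

Annual interest charges come to £145,386.00.
DFL = EBIT ÷ (EBIT − I) = £867,000 ÷ (£867,000 − £145,386.00) = £867,000 ÷ £721,614.00 = 1.2015.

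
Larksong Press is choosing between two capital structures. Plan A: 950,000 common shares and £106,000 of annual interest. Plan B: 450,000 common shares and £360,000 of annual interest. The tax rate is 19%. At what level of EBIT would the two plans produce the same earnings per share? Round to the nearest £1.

At indifference, (EBIT − 106,000)(1 − t)/950,000 = (EBIT − 360,000)(1 − t)/450,000.
The (1 − t) factor cancels: (EBIT − 106,000) × 450,000 = (EBIT − 360,000) × 950,000.
EBIT × (950,000 − 450,000) = 360,000 × 950,000 − 106,000 × 450,000 = 294,300,000,000, so EBIT = 294,300,000,000 ÷ 500,000 = 588,600.00.

£588,600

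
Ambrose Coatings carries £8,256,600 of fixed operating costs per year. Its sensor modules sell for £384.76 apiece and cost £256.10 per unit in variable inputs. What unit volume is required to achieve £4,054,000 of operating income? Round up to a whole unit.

Each unit contributes £384.76 − £256.10 = £128.66.
Required volume = (fixed costs + target profit) ÷ CM = (£8,256,600 + £4,054,000) ÷ £128.66 = 95,683.20, so 95,684 sensor modules.

95,684 sensor modules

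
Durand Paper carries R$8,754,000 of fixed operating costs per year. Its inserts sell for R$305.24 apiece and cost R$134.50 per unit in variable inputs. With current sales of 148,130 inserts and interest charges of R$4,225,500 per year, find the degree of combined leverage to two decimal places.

2.05

At 148,130 units, contribution = 148,130 × R$170.74 = R$25,291,716.20.
Operating income = contribution − fixed costs = R$25,291,716.20 − R$8,754,000 = R$16,537,716.20. Interest = R$4,225,500.00.
DOL = R$25,291,716.20 ÷ R$16,537,716.20 = 1.5293; DFL = R$16,537,716.20 ÷ R$12,312,216.20 = 1.3432.
DCL = DOL × DFL = 1.5293 × 1.3432 = 2.0542.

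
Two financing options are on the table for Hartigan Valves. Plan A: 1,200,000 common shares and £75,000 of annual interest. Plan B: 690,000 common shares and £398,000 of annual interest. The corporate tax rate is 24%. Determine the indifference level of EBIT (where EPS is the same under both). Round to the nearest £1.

At indifference, (EBIT − 75,000)(1 − t)/1,200,000 = (EBIT − 398,000)(1 − t)/690,000.
The (1 − t) factor cancels: (EBIT − 75,000) × 690,000 = (EBIT − 398,000) × 1,200,000.
EBIT × (1,200,000 − 690,000) = 398,000 × 1,200,000 − 75,000 × 690,000 = 425,850,000,000, so EBIT = 425,850,000,000 ÷ 510,000 = 835,000.00.

£835,000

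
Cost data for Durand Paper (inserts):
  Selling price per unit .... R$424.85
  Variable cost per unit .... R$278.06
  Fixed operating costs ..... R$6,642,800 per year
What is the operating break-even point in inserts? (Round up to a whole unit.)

45,254 inserts

Unit CM = price − variable cost = R$424.85 − R$278.06 = R$146.79.
Break-even Q = R$6,642,800 / R$146.79 = 45,253.76 → 45,254 inserts.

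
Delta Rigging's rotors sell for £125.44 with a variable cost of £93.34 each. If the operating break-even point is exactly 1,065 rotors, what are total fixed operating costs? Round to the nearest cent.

£34,186.50

Contribution margin per unit = £125.44 − £93.34 = £32.10.
Fixed costs = break-even units × CM = 1,065 × £32.10 = £34,186.50.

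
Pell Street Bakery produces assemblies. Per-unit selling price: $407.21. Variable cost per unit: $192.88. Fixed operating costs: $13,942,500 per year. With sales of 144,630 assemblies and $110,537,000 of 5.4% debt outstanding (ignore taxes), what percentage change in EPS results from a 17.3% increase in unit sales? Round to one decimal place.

+48.4%

At 144,630 units, contribution = 144,630 × $214.33 = $30,998,547.90.
Subtracting fixed costs: EBIT = $30,998,547.90 − $13,942,500 = $17,056,047.90.
Interest = $5,968,998.00, so EBIT − I = $11,087,049.90.
Degree of combined leverage = contribution ÷ (EBIT − I) = $30,998,547.90 ÷ $11,087,049.90 = 2.7959.
%ΔEPS = DCL × %ΔSales = 2.7959 × +17.3% = +48.4%.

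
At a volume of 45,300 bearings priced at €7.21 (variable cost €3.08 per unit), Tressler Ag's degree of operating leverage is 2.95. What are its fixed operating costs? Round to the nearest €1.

Contribution at this volume is 45,300 × €4.13 = €187,089.00.
DOL = contribution / EBIT, so EBIT = €187,089.00 / 2.95 = €63,420.00.
And FC = contribution − EBIT = €187,089.00 − €63,420.00 = €123,669.

€123,669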